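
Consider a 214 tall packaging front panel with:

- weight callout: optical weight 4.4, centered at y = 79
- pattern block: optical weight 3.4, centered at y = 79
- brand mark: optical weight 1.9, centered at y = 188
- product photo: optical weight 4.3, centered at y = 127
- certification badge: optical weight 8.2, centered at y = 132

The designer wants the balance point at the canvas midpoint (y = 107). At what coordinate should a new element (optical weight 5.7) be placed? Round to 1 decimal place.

New total weight: (4.4 + 3.4 + 1.9 + 4.3 + 8.2) + 5.7 = 27.9.
y: target moment 27.9×107 = 2985.3; current 4.4·79 + 3.4·79 + 1.9·188 + 4.3·127 + 8.2·132 = 2601.9; the new element supplies 383.4, so y = 383.4/5.7 ≈ 67.26.

y ≈ 67.3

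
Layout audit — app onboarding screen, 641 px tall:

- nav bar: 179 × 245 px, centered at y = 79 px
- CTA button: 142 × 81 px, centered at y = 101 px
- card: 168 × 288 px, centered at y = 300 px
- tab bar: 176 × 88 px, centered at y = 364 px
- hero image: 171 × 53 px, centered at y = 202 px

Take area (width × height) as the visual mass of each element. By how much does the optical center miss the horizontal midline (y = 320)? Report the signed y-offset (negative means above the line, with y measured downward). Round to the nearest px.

≈ -113 px

Areas → weights: nav bar 179·245 = 43855, CTA button 142·81 = 11502, card 168·288 = 48384, tab bar 176·88 = 15488, hero image 171·53 = 9063; Σw = 128292.
Σw·y = 43855·79 + 11502·101 + 48384·300 + 15488·364 + 9063·202 = 26609805, so ȳ = 26609805/128292 ≈ 207.42.
Against y = 320, that's 207.42 − 320 = -112.58.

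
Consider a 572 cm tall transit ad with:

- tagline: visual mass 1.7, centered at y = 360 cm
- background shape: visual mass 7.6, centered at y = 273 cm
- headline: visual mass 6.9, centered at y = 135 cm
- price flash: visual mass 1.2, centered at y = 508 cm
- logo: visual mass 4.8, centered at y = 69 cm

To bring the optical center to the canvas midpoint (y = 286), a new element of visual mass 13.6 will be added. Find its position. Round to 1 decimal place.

y ≈ 417.6

After adding the new element, total weight = 1.7 + 7.6 + 6.9 + 1.2 + 4.8 + 13.6 = 35.8.
y: need Σw·y = 35.8·286 = 10238.8. Existing = 1.7·360 + 7.6·273 + 6.9·135 + 1.2·508 + 4.8·69 = 4559.1. Remainder 5679.7 / 13.6 ≈ 417.62.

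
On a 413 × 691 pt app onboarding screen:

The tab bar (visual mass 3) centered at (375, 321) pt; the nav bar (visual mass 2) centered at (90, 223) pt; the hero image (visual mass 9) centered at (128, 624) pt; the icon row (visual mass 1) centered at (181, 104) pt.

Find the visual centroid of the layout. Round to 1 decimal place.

(175.9, 475.3)

Total weight = 3 + 2 + 9 + 1 = 15.
Σw·x = 3·375 + 2·90 + 9·128 + 1·181 = 2638, so x̄ = 2638/15 ≈ 175.87.
Σw·y = 3·321 + 2·223 + 9·624 + 1·104 = 7129, so ȳ = 7129/15 ≈ 475.27.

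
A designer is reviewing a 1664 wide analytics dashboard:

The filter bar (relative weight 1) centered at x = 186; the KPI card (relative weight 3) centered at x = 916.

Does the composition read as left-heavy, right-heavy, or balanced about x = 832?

Weights sum to 1 + 3 = 4.
x: (1·186 + 3·916) / 4 = 2934 / 4 ≈ 733.50
Since 733.5 is left of 832, the composition reads left-heavy.

left-heavy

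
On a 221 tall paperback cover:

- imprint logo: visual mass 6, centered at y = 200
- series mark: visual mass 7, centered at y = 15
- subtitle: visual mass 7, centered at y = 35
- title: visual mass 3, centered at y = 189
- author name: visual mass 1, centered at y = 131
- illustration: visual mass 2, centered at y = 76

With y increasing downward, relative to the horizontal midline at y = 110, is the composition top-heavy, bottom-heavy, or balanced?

Σw = 6 + 7 + 7 + 3 + 1 + 2 = 26.
y: moment 2400 / weight 26 ≈ 92.31
92.3 vs midline 110 → top-heavy.

top-heavy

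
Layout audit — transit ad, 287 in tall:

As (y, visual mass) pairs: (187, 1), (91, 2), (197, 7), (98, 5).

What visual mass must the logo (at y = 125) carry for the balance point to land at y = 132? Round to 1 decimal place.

w ≈ 36.9

Existing Σw = 15 (1 + 2 + 7 + 5); existing moment 1·187 + 2·91 + 7·197 + 5·98 = 2238.
Set Σw·y/Σw = 132: (2238 + 125w) = 132·(15 + w).
So w = (132·15 − 2238)/(125 − 132) = -258/-7 ≈ 36.86.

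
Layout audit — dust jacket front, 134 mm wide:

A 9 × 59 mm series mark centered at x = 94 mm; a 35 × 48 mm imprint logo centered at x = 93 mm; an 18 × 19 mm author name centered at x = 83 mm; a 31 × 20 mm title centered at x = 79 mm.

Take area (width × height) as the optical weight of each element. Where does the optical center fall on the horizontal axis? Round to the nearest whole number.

Areas → weights: series mark 9·59 = 531, imprint logo 35·48 = 1680, author name 18·19 = 342, title 31·20 = 620; Σw = 3173.
x: (531·94 + 1680·93 + 342·83 + 620·79) / 3173 = 283520 / 3173 ≈ 89.35

x ≈ 89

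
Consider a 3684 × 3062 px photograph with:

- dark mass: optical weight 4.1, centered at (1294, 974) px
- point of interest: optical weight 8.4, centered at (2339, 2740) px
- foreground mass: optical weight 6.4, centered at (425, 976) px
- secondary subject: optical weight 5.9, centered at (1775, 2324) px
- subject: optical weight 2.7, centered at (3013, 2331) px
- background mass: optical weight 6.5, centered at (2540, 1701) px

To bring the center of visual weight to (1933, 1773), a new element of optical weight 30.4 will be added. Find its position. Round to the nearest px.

(2029, 1640)

With the new element, Σw becomes 4.1 + 8.4 + 6.4 + 5.9 + 2.7 + 6.5 + 30.4 = 64.4.
x: need Σw·x = 64.4·1933 = 124485.2. Existing = 4.1·1294 + 8.4·2339 + 6.4·425 + 5.9·1775 + 2.7·3013 + 6.5·2540 = 62790.6. Remainder 61694.6 / 30.4 ≈ 2029.43.
y: need Σw·y = 64.4·1773 = 114181.2. Existing = 4.1·974 + 8.4·2740 + 6.4·976 + 5.9·2324 + 2.7·2331 + 6.5·1701 = 64317.6. Remainder 49863.6 / 30.4 ≈ 1640.25.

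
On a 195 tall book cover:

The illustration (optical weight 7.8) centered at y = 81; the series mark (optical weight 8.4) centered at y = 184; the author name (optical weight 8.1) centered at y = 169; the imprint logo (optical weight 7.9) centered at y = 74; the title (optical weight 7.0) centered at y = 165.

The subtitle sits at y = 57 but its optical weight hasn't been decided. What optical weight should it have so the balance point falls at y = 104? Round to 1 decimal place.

w ≈ 25.7

Known weights sum to 7.8 + 8.4 + 8.1 + 7.9 + 7.0 = 39.2; their moment is 7.8·81 + 8.4·184 + 8.1·169 + 7.9·74 + 7.0·165 = 5285.9.
Balance at y = 104 requires (5285.9 + w·57) / (39.2 + w) = 104.
Rearranging, w·(57 − 104) = 104·39.2 − 5285.9 = -1209.1, so w ≈ -1209.1/-47 = 25.73.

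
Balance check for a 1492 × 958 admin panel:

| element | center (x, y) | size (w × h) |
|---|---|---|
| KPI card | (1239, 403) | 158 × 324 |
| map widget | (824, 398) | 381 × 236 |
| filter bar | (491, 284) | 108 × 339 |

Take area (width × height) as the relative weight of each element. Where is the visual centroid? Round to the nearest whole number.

(875, 376)

Areas → weights: KPI card 158·324 = 51192, map widget 381·236 = 89916, filter bar 108·339 = 36612; Σw = 177720.
x-moment: 51192·1239 + 89916·824 + 36612·491 = 155494164; centroid 155494164/177720 ≈ 874.94.
y-moment: 51192·403 + 89916·398 + 36612·284 = 66814752; centroid 66814752/177720 ≈ 375.96.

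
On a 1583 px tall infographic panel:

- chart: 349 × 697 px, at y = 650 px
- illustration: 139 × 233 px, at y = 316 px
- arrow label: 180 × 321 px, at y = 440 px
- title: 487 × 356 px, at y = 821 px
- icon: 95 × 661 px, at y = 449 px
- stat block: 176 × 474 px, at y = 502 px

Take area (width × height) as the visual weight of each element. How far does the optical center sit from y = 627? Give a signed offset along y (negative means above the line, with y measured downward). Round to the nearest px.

≈ -5 px

Taking area as weight: chart 349·697 = 243253, illustration 139·233 = 32387, arrow label 180·321 = 57780, title 487·356 = 173372, icon 95·661 = 62795, stat block 176·474 = 83424. Sum 653011.
Σw·y = 243253·650 + 32387·316 + 57780·440 + 173372·821 + 62795·449 + 83424·502 = 406184157, so ȳ = 406184157/653011 ≈ 622.02.
Against y = 627, that's 622.02 − 627 = -4.98.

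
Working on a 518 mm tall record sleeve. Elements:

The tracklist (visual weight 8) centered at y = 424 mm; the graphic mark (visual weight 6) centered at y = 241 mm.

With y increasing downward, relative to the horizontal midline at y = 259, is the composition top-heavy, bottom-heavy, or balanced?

bottom-heavy

Σw = 8 + 6 = 14.
y-moment: 8·424 + 6·241 = 4838; centroid 4838/14 ≈ 345.57.
345.6 vs midline 259 → bottom-heavy.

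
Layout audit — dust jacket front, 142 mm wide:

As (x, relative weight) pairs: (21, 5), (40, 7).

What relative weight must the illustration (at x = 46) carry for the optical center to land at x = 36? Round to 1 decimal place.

w ≈ 4.7

Known weights sum to 5 + 7 = 12; their moment is 5·21 + 7·40 = 385.
For the centroid to hit 36: (385 + w·46) / (12 + w) = 36.
Solving: w = (36·12 − 385) / (46 − 36) = 47 / 10 ≈ 4.70.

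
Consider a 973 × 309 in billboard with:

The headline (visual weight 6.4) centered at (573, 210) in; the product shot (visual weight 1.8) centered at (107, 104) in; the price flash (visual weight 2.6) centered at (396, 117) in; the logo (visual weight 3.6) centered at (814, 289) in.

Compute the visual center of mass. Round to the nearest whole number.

Weights sum to 6.4 + 1.8 + 2.6 + 3.6 = 14.4.
x: (6.4·573 + 1.8·107 + 2.6·396 + 3.6·814) / 14.4 = 7819.8 / 14.4 ≈ 543.04
y: (6.4·210 + 1.8·104 + 2.6·117 + 3.6·289) / 14.4 = 2875.8 / 14.4 ≈ 199.71

(543, 200)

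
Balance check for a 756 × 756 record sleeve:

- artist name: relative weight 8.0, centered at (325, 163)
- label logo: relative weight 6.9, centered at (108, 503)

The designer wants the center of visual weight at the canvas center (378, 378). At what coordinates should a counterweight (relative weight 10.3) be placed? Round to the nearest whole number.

(600, 461)

New total weight: (8.0 + 6.9) + 10.3 = 25.2.
x: need Σw·x = 25.2·378 = 9525.6. Existing = 8.0·325 + 6.9·108 = 3345.2. Remainder 6180.4 / 10.3 ≈ 600.04.
y: need Σw·y = 25.2·378 = 9525.6. Existing = 8.0·163 + 6.9·503 = 4774.7. Remainder 4750.9 / 10.3 ≈ 461.25.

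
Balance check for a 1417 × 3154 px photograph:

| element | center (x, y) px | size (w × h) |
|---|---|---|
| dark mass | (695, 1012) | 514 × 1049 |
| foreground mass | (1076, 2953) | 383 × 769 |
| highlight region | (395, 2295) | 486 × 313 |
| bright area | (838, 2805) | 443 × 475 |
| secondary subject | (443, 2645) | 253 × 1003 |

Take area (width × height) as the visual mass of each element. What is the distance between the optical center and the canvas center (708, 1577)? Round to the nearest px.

≈ 510 px

Areas: dark mass 514·1049 = 539186, foreground mass 383·769 = 294527, highlight region 486·313 = 152118, bright area 443·475 = 210425, secondary subject 253·1003 = 253759. Total weight = 1450015.
x-moment: 539186·695 + 294527·1076 + 152118·395 + 210425·838 + 253759·443 = 1040483319; centroid 1040483319/1450015 ≈ 717.57.
y-moment: 539186·1012 + 294527·2953 + 152118·2295 + 210425·2805 + 253759·2645 = 3025939953; centroid 3025939953/1450015 ≈ 2086.83.
Offset from (708, 1577): Δx ≈ 9.57, Δy ≈ 509.83; distance = √(Δx² + Δy²) ≈ 509.92.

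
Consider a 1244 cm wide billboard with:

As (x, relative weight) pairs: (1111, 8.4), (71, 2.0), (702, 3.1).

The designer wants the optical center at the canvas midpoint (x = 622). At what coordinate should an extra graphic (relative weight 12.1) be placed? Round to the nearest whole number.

x ≈ 353

With the extra graphic, Σw becomes 8.4 + 2.0 + 3.1 + 12.1 = 25.6.
x: need Σw·x = 25.6·622 = 15923.2. Existing = 8.4·1111 + 2.0·71 + 3.1·702 = 11650.6. Remainder 4272.6 / 12.1 ≈ 353.11.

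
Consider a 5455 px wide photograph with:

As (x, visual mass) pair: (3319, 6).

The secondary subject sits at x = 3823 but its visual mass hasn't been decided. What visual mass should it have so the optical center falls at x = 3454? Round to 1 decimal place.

w ≈ 2.2

Known: weight 6 with moment 6·3319 = 19914.
Set Σw·x/Σw = 3454: (19914 + 3823w) = 3454·(6 + w).
Solving: w = (3454·6 − 19914) / (3823 − 3454) = 810 / 369 ≈ 2.20.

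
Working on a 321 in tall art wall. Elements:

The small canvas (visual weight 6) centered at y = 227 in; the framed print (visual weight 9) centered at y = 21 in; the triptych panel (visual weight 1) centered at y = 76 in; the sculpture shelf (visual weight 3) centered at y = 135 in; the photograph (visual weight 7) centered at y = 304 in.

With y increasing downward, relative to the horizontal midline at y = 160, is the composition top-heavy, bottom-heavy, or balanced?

Total weight = 6 + 9 + 1 + 3 + 7 = 26.
y-moment: 6·227 + 9·21 + 1·76 + 3·135 + 7·304 = 4160; centroid 4160/26 ≈ 160.00.
160.00 = 160 exactly: balanced.

balanced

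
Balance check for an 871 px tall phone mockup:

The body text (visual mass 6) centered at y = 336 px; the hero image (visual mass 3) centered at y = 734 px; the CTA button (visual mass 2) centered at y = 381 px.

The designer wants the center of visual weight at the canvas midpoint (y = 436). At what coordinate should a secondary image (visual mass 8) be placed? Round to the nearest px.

y ≈ 413

New total weight: (6 + 3 + 2) + 8 = 19.
y: need Σw·y = 19·436 = 8284. Existing = 6·336 + 3·734 + 2·381 = 4980. Remainder 3304 / 8 ≈ 413.00.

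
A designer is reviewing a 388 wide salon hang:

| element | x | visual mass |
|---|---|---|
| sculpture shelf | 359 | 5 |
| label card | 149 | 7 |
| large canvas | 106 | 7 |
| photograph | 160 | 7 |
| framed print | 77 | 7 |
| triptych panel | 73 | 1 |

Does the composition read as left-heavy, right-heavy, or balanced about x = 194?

Total weight = 5 + 7 + 7 + 7 + 7 + 1 = 34.
x: moment 5312 / weight 34 ≈ 156.24
156.2 lies left of the midline 194, so the layout is left-heavy.

left-heavy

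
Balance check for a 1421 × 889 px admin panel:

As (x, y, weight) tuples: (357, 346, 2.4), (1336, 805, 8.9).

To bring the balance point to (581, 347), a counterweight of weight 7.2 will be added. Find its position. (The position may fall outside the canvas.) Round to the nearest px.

After adding the counterweight, total weight = 2.4 + 8.9 + 7.2 = 18.5.
x: target moment 18.5×581 = 10748.5; current 2.4·357 + 8.9·1336 = 12747.2; the counterweight supplies -1998.7, so x = -1998.7/7.2 ≈ -277.60.
y: target moment 18.5×347 = 6419.5; current 2.4·346 + 8.9·805 = 7994.9; the counterweight supplies -1575.4, so y = -1575.4/7.2 ≈ -218.81.

(-278, -219)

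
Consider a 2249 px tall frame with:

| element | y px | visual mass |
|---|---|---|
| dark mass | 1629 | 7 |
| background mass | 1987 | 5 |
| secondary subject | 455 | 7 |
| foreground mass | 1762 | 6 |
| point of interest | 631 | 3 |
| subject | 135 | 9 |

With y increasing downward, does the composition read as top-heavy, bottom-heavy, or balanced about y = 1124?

Total weight = 7 + 5 + 7 + 6 + 3 + 9 = 37.
Σw·y = 7·1629 + 5·1987 + 7·455 + 6·1762 + 3·631 + 9·135 = 38203, so ȳ = 38203/37 ≈ 1032.51.
Since 1032.5 is above (smaller y than) 1124, the composition reads top-heavy.

top-heavy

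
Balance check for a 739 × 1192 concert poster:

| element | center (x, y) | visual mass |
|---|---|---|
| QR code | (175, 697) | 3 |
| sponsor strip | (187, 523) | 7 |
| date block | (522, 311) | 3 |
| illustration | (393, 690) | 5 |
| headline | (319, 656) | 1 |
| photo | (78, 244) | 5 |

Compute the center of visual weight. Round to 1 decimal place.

Σw = 3 + 7 + 3 + 5 + 1 + 5 = 24.
Σw·x = 6074; x̄ = 6074/24 ≈ 253.08.
Σw·y = 12011; ȳ = 12011/24 ≈ 500.46.

(253.1, 500.5)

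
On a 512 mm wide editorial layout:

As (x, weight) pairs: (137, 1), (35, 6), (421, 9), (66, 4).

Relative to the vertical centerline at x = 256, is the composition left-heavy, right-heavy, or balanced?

left-heavy

Total weight = 1 + 6 + 9 + 4 = 20.
Σw·x = 1·137 + 6·35 + 9·421 + 4·66 = 4400, so x̄ = 4400/20 ≈ 220.00.
220.0 lies left of the midline 256, so the layout is left-heavy.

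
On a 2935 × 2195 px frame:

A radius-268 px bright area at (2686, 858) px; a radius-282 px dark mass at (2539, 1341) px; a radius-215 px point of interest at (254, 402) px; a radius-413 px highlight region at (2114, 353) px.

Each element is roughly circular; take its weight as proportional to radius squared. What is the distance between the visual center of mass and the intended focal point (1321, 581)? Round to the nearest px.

≈ 768 px

r² weights: bright area 268² = 71824, dark mass 282² = 79524, point of interest 215² = 46225, highlight region 413² = 170569. Total = 368142.
x-moment: 71824·2686 + 79524·2539 + 46225·254 + 170569·2114 = 767154716; centroid 767154716/368142 ≈ 2083.86.
y-moment: 71824·858 + 79524·1341 + 46225·402 + 170569·353 = 247059983; centroid 247059983/368142 ≈ 671.10.
Offset from (1321, 581): Δx ≈ 762.86, Δy ≈ 90.10; distance = √(Δx² + Δy²) ≈ 768.16.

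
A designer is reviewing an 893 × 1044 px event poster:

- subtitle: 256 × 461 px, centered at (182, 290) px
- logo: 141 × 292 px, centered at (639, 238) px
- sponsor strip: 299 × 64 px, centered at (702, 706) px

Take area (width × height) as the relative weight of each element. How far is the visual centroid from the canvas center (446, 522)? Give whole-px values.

Areas: subtitle 256·461 = 118016, logo 141·292 = 41172, sponsor strip 299·64 = 19136. Total weight = 178324.
x-moment: 118016·182 + 41172·639 + 19136·702 = 61221292; centroid 61221292/178324 ≈ 343.31.
y-moment: 118016·290 + 41172·238 + 19136·706 = 57533592; centroid 57533592/178324 ≈ 322.64.
Offset from (446, 522): Δx ≈ -102.69, Δy ≈ -199.36; distance = √(Δx² + Δy²) ≈ 224.26.

≈ 224 px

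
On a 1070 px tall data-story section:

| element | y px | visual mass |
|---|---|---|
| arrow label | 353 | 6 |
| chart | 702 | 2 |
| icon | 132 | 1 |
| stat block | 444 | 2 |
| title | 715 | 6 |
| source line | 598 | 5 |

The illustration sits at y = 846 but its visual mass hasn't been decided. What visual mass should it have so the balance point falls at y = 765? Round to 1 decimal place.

w ≈ 61.8

Fixed elements: Σw = 6 + 2 + 1 + 2 + 6 + 5 = 22, Σw·y = 6·353 + 2·702 + 1·132 + 2·444 + 6·715 + 5·598 = 11822.
Set Σw·y/Σw = 765: (11822 + 846w) = 765·(22 + w).
Rearranging, w·(846 − 765) = 765·22 − 11822 = 5008, so w ≈ 5008/81 = 61.83.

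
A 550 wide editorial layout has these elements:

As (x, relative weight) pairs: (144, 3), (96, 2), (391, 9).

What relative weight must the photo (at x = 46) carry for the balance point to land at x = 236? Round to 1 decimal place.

w ≈ 4.4

Known weights sum to 3 + 2 + 9 = 14; their moment is 3·144 + 2·96 + 9·391 = 4143.
Set Σw·x/Σw = 236: (4143 + 46w) = 236·(14 + w).
Rearranging, w·(46 − 236) = 236·14 − 4143 = -839, so w ≈ -839/-190 = 4.42.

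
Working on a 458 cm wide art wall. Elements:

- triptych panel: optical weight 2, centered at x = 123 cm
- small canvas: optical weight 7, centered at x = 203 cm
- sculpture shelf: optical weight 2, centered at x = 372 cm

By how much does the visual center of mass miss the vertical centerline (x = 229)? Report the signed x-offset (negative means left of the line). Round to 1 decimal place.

≈ -9.8 cm

Weights sum to 2 + 7 + 2 = 11.
Σw·x = 2·123 + 7·203 + 2·372 = 2411, so x̄ = 2411/11 ≈ 219.18.
Difference: 219.18 − 229 ≈ -9.82.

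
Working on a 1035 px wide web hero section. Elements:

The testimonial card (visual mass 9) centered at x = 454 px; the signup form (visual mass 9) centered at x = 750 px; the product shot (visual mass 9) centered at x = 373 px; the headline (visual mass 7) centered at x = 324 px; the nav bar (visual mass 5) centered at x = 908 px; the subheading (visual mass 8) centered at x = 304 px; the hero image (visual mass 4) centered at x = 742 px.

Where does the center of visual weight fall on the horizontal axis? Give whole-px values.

x ≈ 518

Σw = 9 + 9 + 9 + 7 + 5 + 8 + 4 = 51.
x: moment 26401 / weight 51 ≈ 517.67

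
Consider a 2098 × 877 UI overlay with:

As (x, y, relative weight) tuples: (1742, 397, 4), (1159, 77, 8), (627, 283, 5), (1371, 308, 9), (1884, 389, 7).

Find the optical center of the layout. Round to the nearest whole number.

Weights sum to 4 + 8 + 5 + 9 + 7 = 33.
x: (4·1742 + 8·1159 + 5·627 + 9·1371 + 7·1884) / 33 = 44902 / 33 ≈ 1360.67
y: (4·397 + 8·77 + 5·283 + 9·308 + 7·389) / 33 = 9114 / 33 ≈ 276.18

(1361, 276)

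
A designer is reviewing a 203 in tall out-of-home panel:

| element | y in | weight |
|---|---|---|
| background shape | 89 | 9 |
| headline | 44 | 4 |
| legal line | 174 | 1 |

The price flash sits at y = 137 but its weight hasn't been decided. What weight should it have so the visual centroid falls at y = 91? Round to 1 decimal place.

Existing Σw = 14 (9 + 4 + 1); existing moment 9·89 + 4·44 + 1·174 = 1151.
Balance at y = 91 requires (1151 + w·137) / (14 + w) = 91.
Solving: w = (91·14 − 1151) / (137 − 91) = 123 / 46 ≈ 2.67.

w ≈ 2.7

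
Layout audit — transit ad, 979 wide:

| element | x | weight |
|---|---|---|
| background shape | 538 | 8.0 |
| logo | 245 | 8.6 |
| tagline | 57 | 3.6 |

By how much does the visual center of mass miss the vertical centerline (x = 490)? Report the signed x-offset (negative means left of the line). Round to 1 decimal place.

Σw = 8.0 + 8.6 + 3.6 = 20.2.
x-moment: 8.0·538 + 8.6·245 + 3.6·57 = 6616.2; centroid 6616.2/20.2 ≈ 327.53.
Offset from x = 490: 327.53 − 490 ≈ -162.47.

≈ -162.5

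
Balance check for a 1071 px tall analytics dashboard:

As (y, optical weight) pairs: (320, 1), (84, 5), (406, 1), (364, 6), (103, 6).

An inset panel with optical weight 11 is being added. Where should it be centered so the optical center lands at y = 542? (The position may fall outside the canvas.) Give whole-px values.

After adding the inset panel, total weight = 1 + 5 + 1 + 6 + 6 + 11 = 30.
Along y: (3948 + 11·y) / 30 = 542 (existing moment 1·320 + 5·84 + 1·406 + 6·364 + 6·103 = 3948) ⇒ y = (16260 − 3948) / 11 ≈ 1119.27.

y ≈ 1119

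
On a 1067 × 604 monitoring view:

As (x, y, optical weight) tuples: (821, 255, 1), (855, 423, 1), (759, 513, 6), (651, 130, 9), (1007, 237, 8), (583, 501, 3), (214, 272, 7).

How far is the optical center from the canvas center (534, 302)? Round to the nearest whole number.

≈ 135

Σw = 1 + 1 + 6 + 9 + 8 + 3 + 7 = 35.
x-moment: 1·821 + 1·855 + 6·759 + 9·651 + 8·1007 + 3·583 + 7·214 = 23392; centroid 23392/35 ≈ 668.34.
y-moment: 1·255 + 1·423 + 6·513 + 9·130 + 8·237 + 3·501 + 7·272 = 10229; centroid 10229/35 ≈ 292.26.
Offset from (534, 302): Δx ≈ 134.34, Δy ≈ -9.74; distance = √(Δx² + Δy²) ≈ 134.70.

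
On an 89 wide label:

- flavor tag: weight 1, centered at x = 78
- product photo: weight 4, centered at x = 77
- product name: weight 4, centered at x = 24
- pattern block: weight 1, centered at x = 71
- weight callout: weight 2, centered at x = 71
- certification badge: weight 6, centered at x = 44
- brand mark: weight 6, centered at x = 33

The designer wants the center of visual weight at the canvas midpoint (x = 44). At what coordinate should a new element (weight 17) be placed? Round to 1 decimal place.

x ≈ 38.1

With the new element, Σw becomes 1 + 4 + 4 + 1 + 2 + 6 + 6 + 17 = 41.
x: target moment 41×44 = 1804; current 1·78 + 4·77 + 4·24 + 1·71 + 2·71 + 6·44 + 6·33 = 1157; the new element supplies 647, so x = 647/17 ≈ 38.06.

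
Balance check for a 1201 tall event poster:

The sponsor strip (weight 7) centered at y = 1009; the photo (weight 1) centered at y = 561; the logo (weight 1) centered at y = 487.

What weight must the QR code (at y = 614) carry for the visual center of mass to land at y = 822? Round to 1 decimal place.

w ≈ 3.4

Known weights sum to 7 + 1 + 1 = 9; their moment is 7·1009 + 1·561 + 1·487 = 8111.
Set Σw·y/Σw = 822: (8111 + 614w) = 822·(9 + w).
Rearranging, w·(614 − 822) = 822·9 − 8111 = -713, so w ≈ -713/-208 = 3.43.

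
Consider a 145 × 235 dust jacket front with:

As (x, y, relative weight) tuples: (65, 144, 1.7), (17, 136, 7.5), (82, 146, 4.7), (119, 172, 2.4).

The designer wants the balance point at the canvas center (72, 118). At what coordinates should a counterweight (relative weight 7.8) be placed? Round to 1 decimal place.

New total weight: (1.7 + 7.5 + 4.7 + 2.4) + 7.8 = 24.1.
x: need Σw·x = 24.1·72 = 1735.2. Existing = 1.7·65 + 7.5·17 + 4.7·82 + 2.4·119 = 909.0. Remainder 826.2 / 7.8 ≈ 105.92.
y: need Σw·y = 24.1·118 = 2843.8. Existing = 1.7·144 + 7.5·136 + 4.7·146 + 2.4·172 = 2363.8. Remainder 480.0 / 7.8 ≈ 61.54.

(105.9, 61.5)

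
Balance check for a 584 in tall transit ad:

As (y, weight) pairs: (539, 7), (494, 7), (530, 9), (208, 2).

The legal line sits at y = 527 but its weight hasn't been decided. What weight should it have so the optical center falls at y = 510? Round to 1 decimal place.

Existing Σw = 25 (7 + 7 + 9 + 2); existing moment 7·539 + 7·494 + 9·530 + 2·208 = 12417.
Set Σw·y/Σw = 510: (12417 + 527w) = 510·(25 + w).
Rearranging, w·(527 − 510) = 510·25 − 12417 = 333, so w ≈ 333/17 = 19.59.

w ≈ 19.6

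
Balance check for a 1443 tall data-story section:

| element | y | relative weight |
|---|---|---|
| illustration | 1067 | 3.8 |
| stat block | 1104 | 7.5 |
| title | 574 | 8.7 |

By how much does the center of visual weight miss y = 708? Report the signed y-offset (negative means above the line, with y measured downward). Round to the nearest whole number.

Total weight = 3.8 + 7.5 + 8.7 = 20.0.
y-moment: 3.8·1067 + 7.5·1104 + 8.7·574 = 17328.4; centroid 17328.4/20.0 ≈ 866.42.
Difference: 866.42 − 708 ≈ 158.42.

≈ 158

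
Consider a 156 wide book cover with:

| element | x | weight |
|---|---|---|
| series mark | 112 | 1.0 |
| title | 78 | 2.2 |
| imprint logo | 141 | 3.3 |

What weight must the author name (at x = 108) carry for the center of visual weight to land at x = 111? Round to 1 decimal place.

Existing Σw = 6.5 (1.0 + 2.2 + 3.3); existing moment 1.0·112 + 2.2·78 + 3.3·141 = 748.9.
Balance at x = 111 requires (748.9 + w·108) / (6.5 + w) = 111.
So w = (111·6.5 − 748.9)/(108 − 111) = -27.4/-3 ≈ 9.13.

w ≈ 9.1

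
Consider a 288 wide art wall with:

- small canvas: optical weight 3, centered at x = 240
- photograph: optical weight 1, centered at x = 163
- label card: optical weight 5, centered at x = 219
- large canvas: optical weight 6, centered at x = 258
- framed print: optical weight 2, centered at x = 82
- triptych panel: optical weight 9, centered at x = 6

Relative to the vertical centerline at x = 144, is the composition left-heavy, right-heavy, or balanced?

balanced

Total weight = 3 + 1 + 5 + 6 + 2 + 9 = 26.
Σw·x = 3·240 + 1·163 + 5·219 + 6·258 + 2·82 + 9·6 = 3744, so x̄ = 3744/26 ≈ 144.00.
144.00 = 144 exactly: balanced.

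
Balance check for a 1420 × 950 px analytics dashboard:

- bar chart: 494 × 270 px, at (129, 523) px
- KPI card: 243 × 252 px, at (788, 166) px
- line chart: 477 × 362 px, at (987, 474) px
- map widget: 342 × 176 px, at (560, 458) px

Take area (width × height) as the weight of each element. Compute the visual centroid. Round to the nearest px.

(631, 443)

Taking area as weight: bar chart 494·270 = 133380, KPI card 243·252 = 61236, line chart 477·362 = 172674, map widget 342·176 = 60192. Sum 427482.
Σw·x = 133380·129 + 61236·788 + 172674·987 + 60192·560 = 269596746, so x̄ = 269596746/427482 ≈ 630.66.
Σw·y = 133380·523 + 61236·166 + 172674·474 + 60192·458 = 189338328, so ȳ = 189338328/427482 ≈ 442.92.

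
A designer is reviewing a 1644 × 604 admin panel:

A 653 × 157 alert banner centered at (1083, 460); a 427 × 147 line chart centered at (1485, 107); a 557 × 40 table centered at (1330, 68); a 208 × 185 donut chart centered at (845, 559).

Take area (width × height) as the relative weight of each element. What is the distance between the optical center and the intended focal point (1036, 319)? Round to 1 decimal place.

≈ 144.0

Areas → weights: alert banner 653·157 = 102521, line chart 427·147 = 62769, table 557·40 = 22280, donut chart 208·185 = 38480; Σw = 226050.
Σw·x = 102521·1083 + 62769·1485 + 22280·1330 + 38480·845 = 266390208, so x̄ = 266390208/226050 ≈ 1178.46.
Σw·y = 102521·460 + 62769·107 + 22280·68 + 38480·559 = 76901303, so ȳ = 76901303/226050 ≈ 340.20.
Offset from (1036, 319): Δx ≈ 142.46, Δy ≈ 21.20; distance = √(Δx² + Δy²) ≈ 144.03.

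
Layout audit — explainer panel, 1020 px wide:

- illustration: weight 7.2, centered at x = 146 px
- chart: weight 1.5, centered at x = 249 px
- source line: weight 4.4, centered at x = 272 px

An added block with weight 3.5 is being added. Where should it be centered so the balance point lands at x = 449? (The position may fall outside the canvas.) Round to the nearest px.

New total weight: (7.2 + 1.5 + 4.4) + 3.5 = 16.6.
x: need Σw·x = 16.6·449 = 7453.4. Existing = 7.2·146 + 1.5·249 + 4.4·272 = 2621.5. Remainder 4831.9 / 3.5 ≈ 1380.54.

x ≈ 1381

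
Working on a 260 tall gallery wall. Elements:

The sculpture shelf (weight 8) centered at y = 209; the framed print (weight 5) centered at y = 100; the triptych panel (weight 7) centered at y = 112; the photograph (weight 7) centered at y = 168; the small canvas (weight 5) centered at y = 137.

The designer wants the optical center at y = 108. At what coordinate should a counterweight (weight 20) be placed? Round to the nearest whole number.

With the counterweight, Σw becomes 8 + 5 + 7 + 7 + 5 + 20 = 52.
y: target moment 52×108 = 5616; current 8·209 + 5·100 + 7·112 + 7·168 + 5·137 = 4817; the counterweight supplies 799, so y = 799/20 ≈ 39.95.

y ≈ 40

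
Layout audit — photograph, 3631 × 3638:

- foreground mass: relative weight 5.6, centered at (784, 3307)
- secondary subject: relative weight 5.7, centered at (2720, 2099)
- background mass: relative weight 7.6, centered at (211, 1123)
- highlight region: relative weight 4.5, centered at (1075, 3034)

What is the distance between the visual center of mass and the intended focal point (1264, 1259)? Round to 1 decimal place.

≈ 1001.5

Weights sum to 5.6 + 5.7 + 7.6 + 4.5 = 23.4.
x-moment: 5.6·784 + 5.7·2720 + 7.6·211 + 4.5·1075 = 26335.5; centroid 26335.5/23.4 ≈ 1125.45.
y-moment: 5.6·3307 + 5.7·2099 + 7.6·1123 + 4.5·3034 = 52671.3; centroid 52671.3/23.4 ≈ 2250.91.
Relative to (1264, 1259): Δ = (-138.55, 991.91); |Δ| = √(-138.55² + 991.91²) ≈ 1001.54.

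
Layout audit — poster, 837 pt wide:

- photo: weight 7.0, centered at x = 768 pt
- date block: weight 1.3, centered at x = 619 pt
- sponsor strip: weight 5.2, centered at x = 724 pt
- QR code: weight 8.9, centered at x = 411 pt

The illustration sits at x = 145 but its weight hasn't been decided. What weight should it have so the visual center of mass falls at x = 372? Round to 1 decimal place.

Known weights sum to 7.0 + 1.3 + 5.2 + 8.9 = 22.4; their moment is 7.0·768 + 1.3·619 + 5.2·724 + 8.9·411 = 13603.4.
Balance at x = 372 requires (13603.4 + w·145) / (22.4 + w) = 372.
Solving: w = (372·22.4 − 13603.4) / (145 − 372) = -5270.6 / -227 ≈ 23.22.

w ≈ 23.2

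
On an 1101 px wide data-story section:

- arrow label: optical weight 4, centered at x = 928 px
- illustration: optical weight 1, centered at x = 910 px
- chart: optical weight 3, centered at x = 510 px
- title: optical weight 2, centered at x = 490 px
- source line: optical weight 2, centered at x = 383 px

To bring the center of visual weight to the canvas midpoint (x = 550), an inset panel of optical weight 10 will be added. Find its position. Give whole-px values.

x ≈ 420

New total weight: (4 + 1 + 3 + 2 + 2) + 10 = 22.
Along x: (7898 + 10·x) / 22 = 550 (existing moment 4·928 + 1·910 + 3·510 + 2·490 + 2·383 = 7898) ⇒ x = (12100 − 7898) / 10 ≈ 420.20.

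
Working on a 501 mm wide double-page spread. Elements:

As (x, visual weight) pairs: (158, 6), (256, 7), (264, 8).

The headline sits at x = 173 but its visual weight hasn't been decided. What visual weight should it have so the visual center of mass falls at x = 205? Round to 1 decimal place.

w ≈ 17.1

Known weights sum to 6 + 7 + 8 = 21; their moment is 6·158 + 7·256 + 8·264 = 4852.
Set Σw·x/Σw = 205: (4852 + 173w) = 205·(21 + w).
So w = (205·21 − 4852)/(173 − 205) = -547/-32 ≈ 17.09.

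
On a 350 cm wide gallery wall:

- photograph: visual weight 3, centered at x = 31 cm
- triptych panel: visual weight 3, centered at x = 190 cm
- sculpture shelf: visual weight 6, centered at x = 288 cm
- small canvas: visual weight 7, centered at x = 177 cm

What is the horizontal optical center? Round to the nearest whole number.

x ≈ 191

Total weight = 3 + 3 + 6 + 7 = 19.
x-moment: 3·31 + 3·190 + 6·288 + 7·177 = 3630; centroid 3630/19 ≈ 191.05.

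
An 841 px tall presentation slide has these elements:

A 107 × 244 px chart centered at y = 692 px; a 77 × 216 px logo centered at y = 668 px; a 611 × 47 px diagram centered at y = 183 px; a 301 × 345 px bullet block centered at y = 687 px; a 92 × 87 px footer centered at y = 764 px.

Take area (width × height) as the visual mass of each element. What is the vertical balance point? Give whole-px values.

Taking area as weight: chart 107·244 = 26108, logo 77·216 = 16632, diagram 611·47 = 28717, bullet block 301·345 = 103845, footer 92·87 = 8004. Sum 183306.
y-moment: 26108·692 + 16632·668 + 28717·183 + 103845·687 + 8004·764 = 111888694; centroid 111888694/183306 ≈ 610.39.

y ≈ 610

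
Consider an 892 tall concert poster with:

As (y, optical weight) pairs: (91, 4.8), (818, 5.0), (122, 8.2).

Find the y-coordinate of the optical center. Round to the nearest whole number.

Total weight = 4.8 + 5.0 + 8.2 = 18.0.
y-moment: 4.8·91 + 5.0·818 + 8.2·122 = 5527.2; centroid 5527.2/18.0 ≈ 307.07.

y ≈ 307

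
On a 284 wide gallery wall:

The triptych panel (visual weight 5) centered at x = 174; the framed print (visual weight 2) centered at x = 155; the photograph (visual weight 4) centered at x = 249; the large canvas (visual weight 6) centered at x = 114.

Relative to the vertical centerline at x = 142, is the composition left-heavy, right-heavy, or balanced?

right-heavy

Weights sum to 5 + 2 + 4 + 6 = 17.
Σw·x = 5·174 + 2·155 + 4·249 + 6·114 = 2860, so x̄ = 2860/17 ≈ 168.24.
Since 168.2 is right of 142, the composition reads right-heavy.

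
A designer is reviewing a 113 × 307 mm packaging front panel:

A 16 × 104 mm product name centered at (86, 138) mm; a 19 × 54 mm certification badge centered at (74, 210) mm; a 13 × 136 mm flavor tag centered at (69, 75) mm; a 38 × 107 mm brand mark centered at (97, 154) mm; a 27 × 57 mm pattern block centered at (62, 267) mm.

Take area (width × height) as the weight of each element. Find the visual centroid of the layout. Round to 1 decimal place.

(82.6, 160.5)

Taking area as weight: product name 16·104 = 1664, certification badge 19·54 = 1026, flavor tag 13·136 = 1768, brand mark 38·107 = 4066, pattern block 27·57 = 1539. Sum 10063.
x-moment: 1664·86 + 1026·74 + 1768·69 + 4066·97 + 1539·62 = 830840; centroid 830840/10063 ≈ 82.56.
y-moment: 1664·138 + 1026·210 + 1768·75 + 4066·154 + 1539·267 = 1614769; centroid 1614769/10063 ≈ 160.47.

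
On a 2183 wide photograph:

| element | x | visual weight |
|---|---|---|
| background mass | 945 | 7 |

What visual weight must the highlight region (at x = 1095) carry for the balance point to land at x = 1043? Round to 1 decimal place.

Known: weight 7 with moment 7·945 = 6615.
For the centroid to hit 1043: (6615 + w·1095) / (7 + w) = 1043.
So w = (1043·7 − 6615)/(1095 − 1043) = 686/52 ≈ 13.19.

w ≈ 13.2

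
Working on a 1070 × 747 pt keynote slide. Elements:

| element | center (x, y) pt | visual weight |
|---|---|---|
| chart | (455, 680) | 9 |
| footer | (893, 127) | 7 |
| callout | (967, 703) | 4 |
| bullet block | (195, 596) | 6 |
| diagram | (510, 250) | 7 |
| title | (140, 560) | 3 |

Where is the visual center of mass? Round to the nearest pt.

(538, 467)

Total weight = 9 + 7 + 4 + 6 + 7 + 3 = 36.
x-moment: 9·455 + 7·893 + 4·967 + 6·195 + 7·510 + 3·140 = 19374; centroid 19374/36 ≈ 538.17.
y-moment: 9·680 + 7·127 + 4·703 + 6·596 + 7·250 + 3·560 = 16827; centroid 16827/36 ≈ 467.42.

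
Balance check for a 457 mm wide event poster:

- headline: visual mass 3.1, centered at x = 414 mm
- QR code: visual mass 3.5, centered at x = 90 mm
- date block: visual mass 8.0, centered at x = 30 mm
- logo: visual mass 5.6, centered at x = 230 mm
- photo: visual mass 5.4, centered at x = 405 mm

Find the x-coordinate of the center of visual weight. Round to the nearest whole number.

x ≈ 208

Weights sum to 3.1 + 3.5 + 8.0 + 5.6 + 5.4 = 25.6.
x-moment: 3.1·414 + 3.5·90 + 8.0·30 + 5.6·230 + 5.4·405 = 5313.4; centroid 5313.4/25.6 ≈ 207.55.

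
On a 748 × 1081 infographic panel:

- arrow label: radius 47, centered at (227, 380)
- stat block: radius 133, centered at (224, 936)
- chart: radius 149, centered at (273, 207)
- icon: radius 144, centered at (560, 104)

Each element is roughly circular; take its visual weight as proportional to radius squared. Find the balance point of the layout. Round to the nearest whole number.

(352, 384)

Weights ∝ r²: arrow label 47² = 2209, stat block 133² = 17689, chart 149² = 22201, icon 144² = 20736; Σw = 62835.
x: (2209·227 + 17689·224 + 22201·273 + 20736·560) / 62835 = 22136812 / 62835 ≈ 352.30
y: (2209·380 + 17689·936 + 22201·207 + 20736·104) / 62835 = 24148475 / 62835 ≈ 384.32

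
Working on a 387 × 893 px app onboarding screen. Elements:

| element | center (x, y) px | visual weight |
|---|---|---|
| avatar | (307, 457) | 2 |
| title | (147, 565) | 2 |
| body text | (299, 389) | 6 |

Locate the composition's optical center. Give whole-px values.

Σw = 2 + 2 + 6 = 10.
x: (2·307 + 2·147 + 6·299) / 10 = 2702 / 10 ≈ 270.20
y: (2·457 + 2·565 + 6·389) / 10 = 4378 / 10 ≈ 437.80

(270, 438)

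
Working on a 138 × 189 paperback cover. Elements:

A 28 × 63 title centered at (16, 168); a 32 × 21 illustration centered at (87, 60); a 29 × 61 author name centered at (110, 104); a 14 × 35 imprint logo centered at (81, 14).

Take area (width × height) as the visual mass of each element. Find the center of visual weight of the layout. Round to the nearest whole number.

Taking area as weight: title 28·63 = 1764, illustration 32·21 = 672, author name 29·61 = 1769, imprint logo 14·35 = 490. Sum 4695.
Σw·x = 1764·16 + 672·87 + 1769·110 + 490·81 = 320968, so x̄ = 320968/4695 ≈ 68.36.
Σw·y = 1764·168 + 672·60 + 1769·104 + 490·14 = 527508, so ȳ = 527508/4695 ≈ 112.36.

(68, 112)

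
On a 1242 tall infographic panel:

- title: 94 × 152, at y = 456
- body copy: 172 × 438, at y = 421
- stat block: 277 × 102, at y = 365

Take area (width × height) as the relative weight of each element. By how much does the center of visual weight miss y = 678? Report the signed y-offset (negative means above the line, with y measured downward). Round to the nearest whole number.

Areas → weights: title 94·152 = 14288, body copy 172·438 = 75336, stat block 277·102 = 28254; Σw = 117878.
y-moment: 14288·456 + 75336·421 + 28254·365 = 48544494; centroid 48544494/117878 ≈ 411.82.
Offset from y = 678: 411.82 − 678 ≈ -266.18.

≈ -266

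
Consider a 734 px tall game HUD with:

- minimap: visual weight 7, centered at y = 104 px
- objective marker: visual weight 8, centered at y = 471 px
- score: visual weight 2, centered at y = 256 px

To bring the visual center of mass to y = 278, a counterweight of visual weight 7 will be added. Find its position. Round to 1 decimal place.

y ≈ 237.7

After adding the counterweight, total weight = 7 + 8 + 2 + 7 = 24.
Along y: (5008 + 7·y) / 24 = 278 (existing moment 7·104 + 8·471 + 2·256 = 5008) ⇒ y = (6672 − 5008) / 7 ≈ 237.71.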